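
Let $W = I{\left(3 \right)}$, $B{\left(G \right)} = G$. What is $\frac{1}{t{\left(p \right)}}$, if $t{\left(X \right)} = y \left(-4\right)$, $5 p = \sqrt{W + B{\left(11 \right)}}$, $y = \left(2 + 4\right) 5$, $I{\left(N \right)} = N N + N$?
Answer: $- \frac{1}{120} \approx -0.0083333$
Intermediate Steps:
$I{\left(N \right)} = N + N^{2}$ ($I{\left(N \right)} = N^{2} + N = N + N^{2}$)
$W = 12$ ($W = 3 \left(1 + 3\right) = 3 \cdot 4 = 12$)
$y = 30$ ($y = 6 \cdot 5 = 30$)
$p = \frac{\sqrt{23}}{5}$ ($p = \frac{\sqrt{12 + 11}}{5} = \frac{\sqrt{23}}{5} \approx 0.95917$)
$t{\left(X \right)} = -120$ ($t{\left(X \right)} = 30 \left(-4\right) = -120$)
$\frac{1}{t{\left(p \right)}} = \frac{1}{-120} = - \frac{1}{120}$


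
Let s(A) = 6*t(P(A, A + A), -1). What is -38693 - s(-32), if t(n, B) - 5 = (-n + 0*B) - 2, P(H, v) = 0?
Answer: -38711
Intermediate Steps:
t(n, B) = 3 - n (t(n, B) = 5 + ((-n + 0*B) - 2) = 5 + ((-n + 0) - 2) = 5 + (-n - 2) = 5 + (-2 - n) = 3 - n)
s(A) = 18 (s(A) = 6*(3 - 1*0) = 6*(3 + 0) = 6*3 = 18)
-38693 - s(-32) = -38693 - 1*18 = -38693 - 18 = -38711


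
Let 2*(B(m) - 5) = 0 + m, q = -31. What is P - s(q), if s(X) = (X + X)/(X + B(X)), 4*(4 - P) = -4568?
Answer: 94994/83 ≈ 1144.5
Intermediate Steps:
B(m) = 5 + m/2 (B(m) = 5 + (0 + m)/2 = 5 + m/2)
P = 1146 (P = 4 - ¼*(-4568) = 4 + 1142 = 1146)
s(X) = 2*X/(5 + 3*X/2) (s(X) = (X + X)/(X + (5 + X/2)) = (2*X)/(5 + 3*X/2) = 2*X/(5 + 3*X/2))
P - s(q) = 1146 - 4*(-31)/(10 + 3*(-31)) = 1146 - 4*(-31)/(10 - 93) = 1146 - 4*(-31)/(-83) = 1146 - 4*(-31)*(-1)/83 = 1146 - 1*124/83 = 1146 - 124/83 = 94994/83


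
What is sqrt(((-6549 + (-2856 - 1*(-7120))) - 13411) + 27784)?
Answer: 2*sqrt(3022) ≈ 109.95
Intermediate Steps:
sqrt(((-6549 + (-2856 - 1*(-7120))) - 13411) + 27784) = sqrt(((-6549 + (-2856 + 7120)) - 13411) + 27784) = sqrt(((-6549 + 4264) - 13411) + 27784) = sqrt((-2285 - 13411) + 27784) = sqrt(-15696 + 27784) = sqrt(12088) = 2*sqrt(3022)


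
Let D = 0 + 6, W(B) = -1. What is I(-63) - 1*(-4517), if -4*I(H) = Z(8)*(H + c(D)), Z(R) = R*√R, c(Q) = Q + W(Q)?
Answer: 4517 + 232*√2 ≈ 4845.1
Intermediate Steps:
D = 6
c(Q) = -1 + Q (c(Q) = Q - 1 = -1 + Q)
Z(R) = R^(3/2)
I(H) = -4*√2*(5 + H) (I(H) = -8^(3/2)*(H + (-1 + 6))/4 = -16*√2*(H + 5)/4 = -16*√2*(5 + H)/4 = -4*√2*(5 + H))
I(-63) - 1*(-4517) = 4*√2*(-5 - 1*(-63)) - 1*(-4517) = 4*√2*(-5 + 63) + 4517 = 4*√2*58 + 4517 = 232*√2 + 4517 = 4517 + 232*√2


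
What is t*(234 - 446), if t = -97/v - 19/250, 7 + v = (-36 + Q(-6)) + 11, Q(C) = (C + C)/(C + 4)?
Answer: -1259068/1625 ≈ -774.81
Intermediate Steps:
Q(C) = 2*C/(4 + C) (Q(C) = (2*C)/(4 + C) = 2*C/(4 + C))
v = -26 (v = -7 + ((-36 + 2*(-6)/(4 - 6)) + 11) = -7 + ((-36 + 2*(-6)/(-2)) + 11) = -7 + ((-36 + 2*(-6)*(-½)) + 11) = -7 + ((-36 + 6) + 11) = -7 + (-30 + 11) = -7 - 19 = -26)
t = 5939/1625 (t = -97/(-26) - 19/250 = -97*(-1/26) - 19*1/250 = 97/26 - 19/250 = 5939/1625 ≈ 3.6548)
t*(234 - 446) = 5939*(234 - 446)/1625 = (5939/1625)*(-212) = -1259068/1625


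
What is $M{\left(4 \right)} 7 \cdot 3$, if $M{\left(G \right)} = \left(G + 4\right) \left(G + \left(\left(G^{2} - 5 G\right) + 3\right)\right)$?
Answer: $504$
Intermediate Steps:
$M{\left(G \right)} = \left(4 + G\right) \left(3 + G^{2} - 4 G\right)$ ($M{\left(G \right)} = \left(4 + G\right) \left(G + \left(3 + G^{2} - 5 G\right)\right) = \left(4 + G\right) \left(3 + G^{2} - 4 G\right)$)
$M{\left(4 \right)} 7 \cdot 3 = \left(12 + 4^{3} - 52\right) 7 \cdot 3 = \left(12 + 64 - 52\right) 7 \cdot 3 = 24 \cdot 7 \cdot 3 = 168 \cdot 3 = 504$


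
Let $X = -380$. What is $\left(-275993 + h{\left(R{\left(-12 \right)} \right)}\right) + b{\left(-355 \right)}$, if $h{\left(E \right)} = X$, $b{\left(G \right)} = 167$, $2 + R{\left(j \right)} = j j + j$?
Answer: $-276206$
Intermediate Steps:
$R{\left(j \right)} = -2 + j + j^{2}$ ($R{\left(j \right)} = -2 + \left(j j + j\right) = -2 + \left(j^{2} + j\right) = -2 + \left(j + j^{2}\right) = -2 + j + j^{2}$)
$h{\left(E \right)} = -380$
$\left(-275993 + h{\left(R{\left(-12 \right)} \right)}\right) + b{\left(-355 \right)} = \left(-275993 - 380\right) + 167 = -276373 + 167 = -276206$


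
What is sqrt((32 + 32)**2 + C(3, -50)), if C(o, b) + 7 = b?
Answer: sqrt(4039) ≈ 63.553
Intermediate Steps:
C(o, b) = -7 + b
sqrt((32 + 32)**2 + C(3, -50)) = sqrt((32 + 32)**2 + (-7 - 50)) = sqrt(64**2 - 57) = sqrt(4096 - 57) = sqrt(4039)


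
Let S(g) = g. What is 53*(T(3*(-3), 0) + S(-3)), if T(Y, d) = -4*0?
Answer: -159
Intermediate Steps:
T(Y, d) = 0
53*(T(3*(-3), 0) + S(-3)) = 53*(0 - 3) = 53*(-3) = -159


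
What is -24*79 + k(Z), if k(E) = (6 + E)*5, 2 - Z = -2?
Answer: -1846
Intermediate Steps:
Z = 4 (Z = 2 - 1*(-2) = 2 + 2 = 4)
k(E) = 30 + 5*E
-24*79 + k(Z) = -24*79 + (30 + 5*4) = -1896 + (30 + 20) = -1896 + 50 = -1846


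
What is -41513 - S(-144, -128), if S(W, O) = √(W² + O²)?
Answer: -41513 - 16*√145 ≈ -41706.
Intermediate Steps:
S(W, O) = √(O² + W²)
-41513 - S(-144, -128) = -41513 - √((-128)² + (-144)²) = -41513 - √(16384 + 20736) = -41513 - √37120 = -41513 - 16*√145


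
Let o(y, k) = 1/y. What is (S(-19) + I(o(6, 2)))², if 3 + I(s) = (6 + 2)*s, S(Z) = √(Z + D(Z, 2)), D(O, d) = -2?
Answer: (-5 + 3*I*√21)²/9 ≈ -18.222 - 15.275*I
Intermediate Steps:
S(Z) = √(-2 + Z) (S(Z) = √(Z - 2) = √(-2 + Z))
I(s) = -3 + 8*s (I(s) = -3 + (6 + 2)*s = -3 + 8*s)
(S(-19) + I(o(6, 2)))² = (√(-2 - 19) + (-3 + 8/6))² = (√(-21) + (-3 + 8*(⅙)))² = (I*√21 + (-3 + 4/3))² = (I*√21 - 5/3)² = (-5/3 + I*√21)²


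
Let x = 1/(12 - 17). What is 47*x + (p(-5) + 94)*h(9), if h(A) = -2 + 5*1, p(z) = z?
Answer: 1288/5 ≈ 257.60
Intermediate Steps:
h(A) = 3 (h(A) = -2 + 5 = 3)
x = -1/5 (x = 1/(-5) = -1/5 ≈ -0.20000)
47*x + (p(-5) + 94)*h(9) = 47*(-1/5) + (-5 + 94)*3 = -47/5 + 89*3 = -47/5 + 267 = 1288/5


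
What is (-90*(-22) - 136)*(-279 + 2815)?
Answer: 4676384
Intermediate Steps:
(-90*(-22) - 136)*(-279 + 2815) = (1980 - 136)*2536 = 1844*2536 = 4676384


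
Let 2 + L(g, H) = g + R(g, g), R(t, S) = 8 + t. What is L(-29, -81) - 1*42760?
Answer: -42812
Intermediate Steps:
L(g, H) = 6 + 2*g (L(g, H) = -2 + (g + (8 + g)) = -2 + (8 + 2*g) = 6 + 2*g)
L(-29, -81) - 1*42760 = (6 + 2*(-29)) - 1*42760 = (6 - 58) - 42760 = -52 - 42760 = -42812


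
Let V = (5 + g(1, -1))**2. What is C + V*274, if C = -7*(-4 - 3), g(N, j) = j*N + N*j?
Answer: 2515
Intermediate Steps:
g(N, j) = 2*N*j (g(N, j) = N*j + N*j = 2*N*j)
C = 49 (C = -7*(-7) = 49)
V = 9 (V = (5 + 2*1*(-1))**2 = (5 - 2)**2 = 3**2 = 9)
C + V*274 = 49 + 9*274 = 49 + 2466 = 2515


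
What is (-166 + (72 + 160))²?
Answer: 4356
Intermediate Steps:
(-166 + (72 + 160))² = (-166 + 232)² = 66² = 4356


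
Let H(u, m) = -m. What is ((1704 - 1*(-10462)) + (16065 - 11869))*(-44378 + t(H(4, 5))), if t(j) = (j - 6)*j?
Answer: -725212926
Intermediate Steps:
t(j) = j*(-6 + j) (t(j) = (-6 + j)*j = j*(-6 + j))
((1704 - 1*(-10462)) + (16065 - 11869))*(-44378 + t(H(4, 5))) = ((1704 - 1*(-10462)) + (16065 - 11869))*(-44378 + (-1*5)*(-6 - 1*5)) = ((1704 + 10462) + 4196)*(-44378 - 5*(-6 - 5)) = (12166 + 4196)*(-44378 - 5*(-11)) = 16362*(-44378 + 55) = 16362*(-44323) = -725212926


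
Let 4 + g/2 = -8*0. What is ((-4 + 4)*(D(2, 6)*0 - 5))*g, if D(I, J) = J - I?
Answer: 0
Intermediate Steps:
g = -8 (g = -8 + 2*(-8*0) = -8 + 2*0 = -8 + 0 = -8)
((-4 + 4)*(D(2, 6)*0 - 5))*g = ((-4 + 4)*((6 - 1*2)*0 - 5))*(-8) = (0*((6 - 2)*0 - 5))*(-8) = (0*(4*0 - 5))*(-8) = (0*(0 - 5))*(-8) = (0*(-5))*(-8) = 0*(-8) = 0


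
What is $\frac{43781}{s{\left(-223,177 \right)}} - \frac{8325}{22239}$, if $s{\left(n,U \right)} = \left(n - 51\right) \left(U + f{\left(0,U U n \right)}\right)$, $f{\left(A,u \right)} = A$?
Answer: $- \frac{153043501}{119838558} \approx -1.2771$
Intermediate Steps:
$s{\left(n,U \right)} = U \left(-51 + n\right)$ ($s{\left(n,U \right)} = \left(n - 51\right) \left(U + 0\right) = \left(-51 + n\right) U = U \left(-51 + n\right)$)
$\frac{43781}{s{\left(-223,177 \right)}} - \frac{8325}{22239} = \frac{43781}{177 \left(-51 - 223\right)} - \frac{8325}{22239} = \frac{43781}{177 \left(-274\right)} - \frac{925}{2471} = \frac{43781}{-48498} - \frac{925}{2471} = 43781 \left(- \frac{1}{48498}\right) - \frac{925}{2471} = - \frac{43781}{48498} - \frac{925}{2471} = - \frac{153043501}{119838558}$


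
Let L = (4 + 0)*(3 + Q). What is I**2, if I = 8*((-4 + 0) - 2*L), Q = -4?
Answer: 1024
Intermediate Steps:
L = -4 (L = (4 + 0)*(3 - 4) = 4*(-1) = -4)
I = 32 (I = 8*((-4 + 0) - 2*(-4)) = 8*(-4 + 8) = 8*4 = 32)
I**2 = 32**2 = 1024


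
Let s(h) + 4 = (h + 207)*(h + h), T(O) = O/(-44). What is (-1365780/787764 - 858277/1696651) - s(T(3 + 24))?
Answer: 2499885282246701/9801444241336 ≈ 255.05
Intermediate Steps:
T(O) = -O/44 (T(O) = O*(-1/44) = -O/44)
s(h) = -4 + 2*h*(207 + h) (s(h) = -4 + (h + 207)*(h + h) = -4 + (207 + h)*(2*h) = -4 + 2*h*(207 + h))
(-1365780/787764 - 858277/1696651) - s(T(3 + 24)) = (-1365780/787764 - 858277/1696651) - (-4 + 2*(-(3 + 24)/44)**2 + 414*(-(3 + 24)/44)) = (-1365780*1/787764 - 858277*1/1696651) - (-4 + 2*(-1/44*27)**2 + 414*(-1/44*27)) = (-113815/65647 - 858277/1696651) - (-4 + 2*(-27/44)**2 + 414*(-27/44)) = -249447643784/111380048197 - (-4 + 2*(729/1936) - 5589/22) = -249447643784/111380048197 - (-4 + 729/968 - 5589/22) = -249447643784/111380048197 - 1*(-249059/968) = -249447643784/111380048197 + 249059/968 = 2499885282246701/9801444241336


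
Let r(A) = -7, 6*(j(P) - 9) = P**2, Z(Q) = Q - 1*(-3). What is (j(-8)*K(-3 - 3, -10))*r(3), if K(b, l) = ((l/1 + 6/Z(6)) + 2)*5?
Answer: 45430/9 ≈ 5047.8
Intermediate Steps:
Z(Q) = 3 + Q (Z(Q) = Q + 3 = 3 + Q)
j(P) = 9 + P**2/6
K(b, l) = 40/3 + 5*l (K(b, l) = ((l/1 + 6/(3 + 6)) + 2)*5 = ((l*1 + 6/9) + 2)*5 = ((l + 6*(1/9)) + 2)*5 = ((l + 2/3) + 2)*5 = ((2/3 + l) + 2)*5 = (8/3 + l)*5 = 40/3 + 5*l)
(j(-8)*K(-3 - 3, -10))*r(3) = ((9 + (1/6)*(-8)**2)*(40/3 + 5*(-10)))*(-7) = ((9 + (1/6)*64)*(40/3 - 50))*(-7) = ((9 + 32/3)*(-110/3))*(-7) = ((59/3)*(-110/3))*(-7) = -6490/9*(-7) = 45430/9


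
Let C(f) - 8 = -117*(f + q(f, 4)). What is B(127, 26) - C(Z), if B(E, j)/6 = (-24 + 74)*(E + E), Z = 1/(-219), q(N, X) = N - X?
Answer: 5527774/73 ≈ 75723.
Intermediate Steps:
Z = -1/219 ≈ -0.0045662
C(f) = 476 - 234*f (C(f) = 8 - 117*(f + (f - 1*4)) = 8 - 117*(f + (f - 4)) = 8 - 117*(f + (-4 + f)) = 8 - 117*(-4 + 2*f) = 8 + (468 - 234*f) = 476 - 234*f)
B(E, j) = 600*E (B(E, j) = 6*((-24 + 74)*(E + E)) = 6*(50*(2*E)) = 6*(100*E) = 600*E)
B(127, 26) - C(Z) = 600*127 - (476 - 234*(-1/219)) = 76200 - (476 + 78/73) = 76200 - 1*34826/73 = 76200 - 34826/73 = 5527774/73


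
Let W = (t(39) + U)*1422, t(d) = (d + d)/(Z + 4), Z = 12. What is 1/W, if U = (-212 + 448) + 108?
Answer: 4/1984401 ≈ 2.0157e-6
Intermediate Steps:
t(d) = d/8 (t(d) = (d + d)/(12 + 4) = (2*d)/16 = (2*d)*(1/16) = d/8)
U = 344 (U = 236 + 108 = 344)
W = 1984401/4 (W = ((⅛)*39 + 344)*1422 = (39/8 + 344)*1422 = (2791/8)*1422 = 1984401/4 ≈ 4.9610e+5)
1/W = 1/(1984401/4) = 4/1984401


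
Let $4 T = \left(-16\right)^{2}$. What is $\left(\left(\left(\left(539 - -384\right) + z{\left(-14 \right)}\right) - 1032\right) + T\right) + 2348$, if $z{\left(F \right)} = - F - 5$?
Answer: $2312$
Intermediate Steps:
$z{\left(F \right)} = -5 - F$
$T = 64$ ($T = \frac{\left(-16\right)^{2}}{4} = \frac{1}{4} \cdot 256 = 64$)
$\left(\left(\left(\left(539 - -384\right) + z{\left(-14 \right)}\right) - 1032\right) + T\right) + 2348 = \left(\left(\left(\left(539 - -384\right) - -9\right) - 1032\right) + 64\right) + 2348 = \left(\left(\left(\left(539 + 384\right) + \left(-5 + 14\right)\right) - 1032\right) + 64\right) + 2348 = \left(\left(\left(923 + 9\right) - 1032\right) + 64\right) + 2348 = \left(\left(932 - 1032\right) + 64\right) + 2348 = \left(-100 + 64\right) + 2348 = -36 + 2348 = 2312$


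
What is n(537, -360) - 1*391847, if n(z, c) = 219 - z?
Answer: -392165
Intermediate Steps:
n(537, -360) - 1*391847 = (219 - 1*537) - 1*391847 = (219 - 537) - 391847 = -318 - 391847 = -392165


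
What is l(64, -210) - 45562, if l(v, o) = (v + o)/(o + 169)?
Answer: -1867896/41 ≈ -45558.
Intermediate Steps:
l(v, o) = (o + v)/(169 + o)
l(64, -210) - 45562 = (-210 + 64)/(169 - 210) - 45562 = -146/(-41) - 45562 = -1/41*(-146) - 45562 = 146/41 - 45562 = -1867896/41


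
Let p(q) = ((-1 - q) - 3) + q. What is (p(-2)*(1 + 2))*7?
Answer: -84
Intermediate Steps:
p(q) = -4 (p(q) = (-4 - q) + q = -4)
(p(-2)*(1 + 2))*7 = -4*(1 + 2)*7 = -4*3*7 = -12*7 = -84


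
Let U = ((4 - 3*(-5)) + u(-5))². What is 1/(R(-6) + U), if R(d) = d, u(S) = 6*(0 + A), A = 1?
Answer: 1/619 ≈ 0.0016155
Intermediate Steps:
u(S) = 6 (u(S) = 6*(0 + 1) = 6*1 = 6)
U = 625 (U = ((4 - 3*(-5)) + 6)² = ((4 + 15) + 6)² = (19 + 6)² = 25² = 625)
1/(R(-6) + U) = 1/(-6 + 625) = 1/619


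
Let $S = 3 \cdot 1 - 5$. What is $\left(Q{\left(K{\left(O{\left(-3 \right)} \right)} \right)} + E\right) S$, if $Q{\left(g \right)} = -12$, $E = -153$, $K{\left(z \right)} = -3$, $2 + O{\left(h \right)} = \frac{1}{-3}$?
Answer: $330$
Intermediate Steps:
$O{\left(h \right)} = - \frac{7}{3}$ ($O{\left(h \right)} = -2 + \frac{1}{-3} = -2 - \frac{1}{3} = - \frac{7}{3}$)
$S = -2$ ($S = 3 - 5 = -2$)
$\left(Q{\left(K{\left(O{\left(-3 \right)} \right)} \right)} + E\right) S = \left(-12 - 153\right) \left(-2\right) = \left(-165\right) \left(-2\right) = 330$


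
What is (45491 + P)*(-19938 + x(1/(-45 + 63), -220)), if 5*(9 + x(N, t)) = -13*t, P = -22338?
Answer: -448589375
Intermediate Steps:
x(N, t) = -9 - 13*t/5 (x(N, t) = -9 + (-13*t)/5 = -9 - 13*t/5)
(45491 + P)*(-19938 + x(1/(-45 + 63), -220)) = (45491 - 22338)*(-19938 + (-9 - 13/5*(-220))) = 23153*(-19938 + (-9 + 572)) = 23153*(-19938 + 563) = 23153*(-19375) = -448589375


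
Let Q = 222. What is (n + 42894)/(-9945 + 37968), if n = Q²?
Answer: 30726/9341 ≈ 3.2894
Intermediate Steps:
n = 49284 (n = 222² = 49284)
(n + 42894)/(-9945 + 37968) = (49284 + 42894)/(-9945 + 37968) = 92178/28023 = 92178*(1/28023) = 30726/9341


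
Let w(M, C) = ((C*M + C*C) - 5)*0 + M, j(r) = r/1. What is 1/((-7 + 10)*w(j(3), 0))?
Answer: ⅑ ≈ 0.11111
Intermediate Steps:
j(r) = r (j(r) = r*1 = r)
w(M, C) = M (w(M, C) = ((C*M + C²) - 5)*0 + M = ((C² + C*M) - 5)*0 + M = (-5 + C² + C*M)*0 + M = 0 + M = M)
1/((-7 + 10)*w(j(3), 0)) = 1/((-7 + 10)*3) = 1/(3*3) = 1/9 = ⅑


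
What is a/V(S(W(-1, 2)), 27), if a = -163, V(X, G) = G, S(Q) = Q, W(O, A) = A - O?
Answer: -163/27 ≈ -6.0370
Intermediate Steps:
a/V(S(W(-1, 2)), 27) = -163/27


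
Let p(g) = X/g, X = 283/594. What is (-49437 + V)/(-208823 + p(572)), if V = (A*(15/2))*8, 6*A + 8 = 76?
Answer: 16566068376/70951372781 ≈ 0.23348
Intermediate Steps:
A = 34/3 (A = -4/3 + (⅙)*76 = -4/3 + 38/3 = 34/3 ≈ 11.333)
V = 680 (V = (34*(15/2)/3)*8 = (34*(15*(½))/3)*8 = ((34/3)*(15/2))*8 = 85*8 = 680)
X = 283/594 (X = 283*(1/594) = 283/594 ≈ 0.47643)
p(g) = 283/(594*g)
(-49437 + V)/(-208823 + p(572)) = (-49437 + 680)/(-208823 + (283/594)/572) = -48757/(-208823 + (283/594)*(1/572)) = -48757/(-208823 + 283/339768) = -48757/(-70951372781/339768) = -48757*(-339768/70951372781) = 16566068376/70951372781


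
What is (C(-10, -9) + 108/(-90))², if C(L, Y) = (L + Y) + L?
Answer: 22801/25 ≈ 912.04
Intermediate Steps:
C(L, Y) = Y + 2*L
(C(-10, -9) + 108/(-90))² = ((-9 + 2*(-10)) + 108/(-90))² = ((-9 - 20) + 108*(-1/90))² = (-29 - 6/5)² = (-151/5)² = 22801/25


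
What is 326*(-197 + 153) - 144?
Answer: -14488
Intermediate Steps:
326*(-197 + 153) - 144 = 326*(-44) - 144 = -14344 - 144 = -14488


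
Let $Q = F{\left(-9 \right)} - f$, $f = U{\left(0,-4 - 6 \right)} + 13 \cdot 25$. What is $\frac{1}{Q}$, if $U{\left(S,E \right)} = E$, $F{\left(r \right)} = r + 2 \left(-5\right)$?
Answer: $- \frac{1}{334} \approx -0.002994$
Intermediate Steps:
$F{\left(r \right)} = -10 + r$ ($F{\left(r \right)} = r - 10 = -10 + r$)
$f = 315$ ($f = \left(-4 - 6\right) + 13 \cdot 25 = \left(-4 - 6\right) + 325 = -10 + 325 = 315$)
$Q = -334$ ($Q = \left(-10 - 9\right) - 315 = -19 - 315 = -334$)
$\frac{1}{Q} = \frac{1}{-334} = - \frac{1}{334}$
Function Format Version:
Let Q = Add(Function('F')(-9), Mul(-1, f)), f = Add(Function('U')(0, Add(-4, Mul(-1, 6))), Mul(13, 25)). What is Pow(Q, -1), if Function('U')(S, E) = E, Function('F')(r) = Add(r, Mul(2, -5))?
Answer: Rational(-1, 334) ≈ -0.0029940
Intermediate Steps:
Function('F')(r) = Add(-10, r) (Function('F')(r) = Add(r, -10) = Add(-10, r))
f = 315 (f = Add(Add(-4, Mul(-1, 6)), Mul(13, 25)) = Add(Add(-4, -6), 325) = Add(-10, 325) = 315)
Q = -334 (Q = Add(Add(-10, -9), Mul(-1, 315)) = Add(-19, -315) = -334)
Pow(Q, -1) = Pow(-334, -1) = Rational(-1, 334)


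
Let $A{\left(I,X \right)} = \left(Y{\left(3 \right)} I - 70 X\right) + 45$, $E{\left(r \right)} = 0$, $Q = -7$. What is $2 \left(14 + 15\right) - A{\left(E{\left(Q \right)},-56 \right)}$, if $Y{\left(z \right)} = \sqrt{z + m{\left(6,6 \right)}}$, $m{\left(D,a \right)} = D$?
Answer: $-3907$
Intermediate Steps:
$Y{\left(z \right)} = \sqrt{6 + z}$ ($Y{\left(z \right)} = \sqrt{z + 6} = \sqrt{6 + z}$)
$A{\left(I,X \right)} = 45 - 70 X + 3 I$ ($A{\left(I,X \right)} = \left(\sqrt{6 + 3} I - 70 X\right) + 45 = \left(\sqrt{9} I - 70 X\right) + 45 = \left(3 I - 70 X\right) + 45 = \left(- 70 X + 3 I\right) + 45 = 45 - 70 X + 3 I$)
$2 \left(14 + 15\right) - A{\left(E{\left(Q \right)},-56 \right)} = 2 \left(14 + 15\right) - \left(45 - -3920 + 3 \cdot 0\right) = 2 \cdot 29 - \left(45 + 3920 + 0\right) = 58 - 3965 = -3907$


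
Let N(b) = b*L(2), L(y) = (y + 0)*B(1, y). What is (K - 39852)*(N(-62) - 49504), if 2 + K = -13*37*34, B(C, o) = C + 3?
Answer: 2810400000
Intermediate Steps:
B(C, o) = 3 + C
L(y) = 4*y (L(y) = (y + 0)*(3 + 1) = y*4 = 4*y)
N(b) = 8*b (N(b) = b*(4*2) = b*8 = 8*b)
K = -16356 (K = -2 - 13*37*34 = -2 - 481*34 = -2 - 16354 = -16356)
(K - 39852)*(N(-62) - 49504) = (-16356 - 39852)*(8*(-62) - 49504) = -56208*(-496 - 49504) = -56208*(-50000) = 2810400000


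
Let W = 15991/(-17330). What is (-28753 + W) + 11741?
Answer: -294833951/17330 ≈ -17013.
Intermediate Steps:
W = -15991/17330 (W = 15991*(-1/17330) = -15991/17330 ≈ -0.92274)
(-28753 + W) + 11741 = (-28753 - 15991/17330) + 11741 = -498305481/17330 + 11741 = -294833951/17330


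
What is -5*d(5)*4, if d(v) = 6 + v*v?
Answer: -620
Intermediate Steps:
d(v) = 6 + v**2
-5*d(5)*4 = -5*(6 + 5**2)*4 = -5*(6 + 25)*4 = -5*31*4 = -155*4 = -620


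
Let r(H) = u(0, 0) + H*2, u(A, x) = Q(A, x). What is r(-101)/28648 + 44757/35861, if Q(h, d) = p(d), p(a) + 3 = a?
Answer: 1274847031/1027345928 ≈ 1.2409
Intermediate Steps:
p(a) = -3 + a
Q(h, d) = -3 + d
u(A, x) = -3 + x
r(H) = -3 + 2*H (r(H) = (-3 + 0) + H*2 = -3 + 2*H)
r(-101)/28648 + 44757/35861 = (-3 + 2*(-101))/28648 + 44757/35861 = (-3 - 202)*(1/28648) + 44757*(1/35861) = -205*1/28648 + 44757/35861 = -205/28648 + 44757/35861 = 1274847031/1027345928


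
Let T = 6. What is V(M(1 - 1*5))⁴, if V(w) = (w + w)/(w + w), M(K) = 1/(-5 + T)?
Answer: 1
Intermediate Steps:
M(K) = 1 (M(K) = 1/(-5 + 6) = 1/1 = 1)
V(w) = 1 (V(w) = (2*w)/((2*w)) = (2*w)*(1/(2*w)) = 1)
V(M(1 - 1*5))⁴ = 1⁴ = 1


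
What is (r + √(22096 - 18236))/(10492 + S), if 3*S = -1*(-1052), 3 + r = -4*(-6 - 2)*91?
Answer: 8727/32528 + 3*√965/16264 ≈ 0.27402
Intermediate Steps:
r = 2909 (r = -3 - 4*(-6 - 2)*91 = -3 - 4*(-8)*91 = -3 + 32*91 = -3 + 2912 = 2909)
S = 1052/3 (S = (-1*(-1052))/3 = (⅓)*1052 = 1052/3 ≈ 350.67)
(r + √(22096 - 18236))/(10492 + S) = (2909 + √(22096 - 18236))/(10492 + 1052/3) = (2909 + √3860)/(32528/3) = (2909 + 2*√965)*(3/32528) = 8727/32528 + 3*√965/16264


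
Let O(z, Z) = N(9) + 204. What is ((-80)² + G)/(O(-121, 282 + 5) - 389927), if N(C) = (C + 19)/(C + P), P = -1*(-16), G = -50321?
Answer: 1098025/9743047 ≈ 0.11270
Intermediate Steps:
P = 16
N(C) = (19 + C)/(16 + C) (N(C) = (C + 19)/(C + 16) = (19 + C)/(16 + C))
O(z, Z) = 5128/25 (O(z, Z) = (19 + 9)/(16 + 9) + 204 = 28/25 + 204 = 5128/25)
((-80)² + G)/(O(-121, 282 + 5) - 389927) = ((-80)² - 50321)/(5128/25 - 389927) = (6400 - 50321)/(-9743047/25) = -43921*(-25/9743047) = 1098025/9743047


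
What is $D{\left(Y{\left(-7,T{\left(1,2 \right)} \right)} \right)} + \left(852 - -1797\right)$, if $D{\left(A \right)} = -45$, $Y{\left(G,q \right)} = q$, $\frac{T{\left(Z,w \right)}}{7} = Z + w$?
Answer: $2604$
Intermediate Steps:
$T{\left(Z,w \right)} = 7 Z + 7 w$ ($T{\left(Z,w \right)} = 7 \left(Z + w\right) = 7 Z + 7 w$)
$D{\left(Y{\left(-7,T{\left(1,2 \right)} \right)} \right)} + \left(852 - -1797\right) = -45 + \left(852 - -1797\right) = -45 + \left(852 + 1797\right) = -45 + 2649 = 2604$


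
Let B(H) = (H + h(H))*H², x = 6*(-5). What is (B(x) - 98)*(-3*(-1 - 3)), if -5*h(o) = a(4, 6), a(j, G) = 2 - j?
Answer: -320856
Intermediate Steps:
h(o) = ⅖ (h(o) = -(2 - 1*4)/5 = -(2 - 4)/5 = -⅕*(-2) = ⅖)
x = -30
B(H) = H²*(⅖ + H) (B(H) = (H + ⅖)*H² = (⅖ + H)*H² = H²*(⅖ + H))
(B(x) - 98)*(-3*(-1 - 3)) = ((-30)²*(⅖ - 30) - 98)*(-3*(-1 - 3)) = (900*(-148/5) - 98)*(-3*(-4)) = (-26640 - 98)*12 = -26738*12 = -320856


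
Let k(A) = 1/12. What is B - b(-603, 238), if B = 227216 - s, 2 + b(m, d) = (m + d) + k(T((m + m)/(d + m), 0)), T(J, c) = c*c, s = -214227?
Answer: 5301719/12 ≈ 4.4181e+5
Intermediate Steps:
T(J, c) = c²
k(A) = 1/12
b(m, d) = -23/12 + d + m (b(m, d) = -2 + ((m + d) + 1/12) = -2 + ((d + m) + 1/12) = -2 + (1/12 + d + m) = -23/12 + d + m)
B = 441443 (B = 227216 - 1*(-214227) = 227216 + 214227 = 441443)
B - b(-603, 238) = 441443 - (-23/12 + 238 - 603) = 441443 - 1*(-4403/12) = 441443 + 4403/12 = 5301719/12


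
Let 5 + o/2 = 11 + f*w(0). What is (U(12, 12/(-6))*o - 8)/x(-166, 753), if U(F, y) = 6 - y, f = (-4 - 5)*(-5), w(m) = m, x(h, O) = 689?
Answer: 88/689 ≈ 0.12772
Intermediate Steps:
f = 45 (f = -9*(-5) = 45)
o = 12 (o = -10 + 2*(11 + 45*0) = -10 + 2*(11 + 0) = -10 + 2*11 = -10 + 22 = 12)
(U(12, 12/(-6))*o - 8)/x(-166, 753) = ((6 - 12/(-6))*12 - 8)/689 = ((6 - 12*(-1)/6)*12 - 8)*(1/689) = ((6 - 1*(-2))*12 - 8)*(1/689) = ((6 + 2)*12 - 8)*(1/689) = (8*12 - 8)*(1/689) = (96 - 8)*(1/689) = 88*(1/689) = 88/689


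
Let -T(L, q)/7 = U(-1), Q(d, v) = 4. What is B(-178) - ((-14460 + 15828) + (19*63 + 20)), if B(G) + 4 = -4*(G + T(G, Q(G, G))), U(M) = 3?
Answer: -1793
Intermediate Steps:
T(L, q) = -21 (T(L, q) = -7*3 = -21)
B(G) = 80 - 4*G (B(G) = -4 - 4*(G - 21) = -4 - 4*(-21 + G) = -4 + (84 - 4*G) = 80 - 4*G)
B(-178) - ((-14460 + 15828) + (19*63 + 20)) = (80 - 4*(-178)) - ((-14460 + 15828) + (19*63 + 20)) = (80 + 712) - (1368 + (1197 + 20)) = 792 - (1368 + 1217) = 792 - 1*2585 = 792 - 2585 = -1793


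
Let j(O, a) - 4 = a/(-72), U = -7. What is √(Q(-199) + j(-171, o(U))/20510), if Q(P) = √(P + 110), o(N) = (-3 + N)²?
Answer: √(481985 + 3785940900*I*√89)/61530 ≈ 2.1719 + 2.1718*I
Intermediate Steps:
Q(P) = √(110 + P)
j(O, a) = 4 - a/72 (j(O, a) = 4 + a/(-72) = 4 + a*(-1/72) = 4 - a/72)
√(Q(-199) + j(-171, o(U))/20510) = √(√(110 - 199) + (4 - (-3 - 7)²/72)/20510) = √(√(-89) + (4 - 1/72*(-10)²)*(1/20510)) = √(I*√89 + (4 - 1/72*100)*(1/20510)) = √(I*√89 + (4 - 25/18)*(1/20510)) = √(I*√89 + (47/18)*(1/20510)) = √(I*√89 + 47/369180) = √(47/369180 + I*√89)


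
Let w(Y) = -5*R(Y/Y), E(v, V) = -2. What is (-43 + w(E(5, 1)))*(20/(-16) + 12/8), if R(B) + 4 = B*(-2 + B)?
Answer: -9/2 ≈ -4.5000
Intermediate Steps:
R(B) = -4 + B*(-2 + B)
w(Y) = 25 (w(Y) = -5*(-4 + (Y/Y)² - 2*Y/Y) = -5*(-4 + 1² - 2*1) = -5*(-4 + 1 - 2) = -5*(-5) = 25)
(-43 + w(E(5, 1)))*(20/(-16) + 12/8) = (-43 + 25)*(20/(-16) + 12/8) = -18*(20*(-1/16) + 12*(⅛)) = -18*(-5/4 + 3/2) = -18*¼ = -9/2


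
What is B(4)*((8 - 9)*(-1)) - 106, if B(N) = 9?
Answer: -97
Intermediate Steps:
B(4)*((8 - 9)*(-1)) - 106 = 9*((8 - 9)*(-1)) - 106 = 9*(-1*(-1)) - 106 = 9*1 - 106 = 9 - 106 = -97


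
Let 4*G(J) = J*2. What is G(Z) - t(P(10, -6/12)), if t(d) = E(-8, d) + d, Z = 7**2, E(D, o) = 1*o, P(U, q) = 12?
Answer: 1/2 ≈ 0.50000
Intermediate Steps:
E(D, o) = o
Z = 49
G(J) = J/2 (G(J) = (J*2)/4 = (2*J)/4 = J/2)
t(d) = 2*d (t(d) = d + d = 2*d)
G(Z) - t(P(10, -6/12)) = (1/2)*49 - 2*12 = 49/2 - 1*24 = 49/2 - 24 = 1/2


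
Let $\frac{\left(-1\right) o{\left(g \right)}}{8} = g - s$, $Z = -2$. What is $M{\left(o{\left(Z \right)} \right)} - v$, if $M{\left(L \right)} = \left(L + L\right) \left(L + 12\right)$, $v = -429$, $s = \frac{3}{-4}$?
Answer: $869$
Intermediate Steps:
$s = - \frac{3}{4}$ ($s = 3 \left(- \frac{1}{4}\right) = - \frac{3}{4} \approx -0.75$)
$o{\left(g \right)} = -6 - 8 g$ ($o{\left(g \right)} = - 8 \left(g - - \frac{3}{4}\right) = - 8 \left(g + \frac{3}{4}\right) = - 8 \left(\frac{3}{4} + g\right) = -6 - 8 g$)
$M{\left(L \right)} = 2 L \left(12 + L\right)$
$M{\left(o{\left(Z \right)} \right)} - v = 2 \left(-6 - -16\right) \left(12 - -10\right) - -429 = 2 \left(-6 + 16\right) \left(12 + \left(-6 + 16\right)\right) + 429 = 2 \cdot 10 \left(12 + 10\right) + 429 = 2 \cdot 10 \cdot 22 + 429 = 440 + 429 = 869$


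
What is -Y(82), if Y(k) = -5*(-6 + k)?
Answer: 380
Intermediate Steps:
Y(k) = 30 - 5*k
-Y(82) = -(30 - 5*82) = -(30 - 410) = -1*(-380) = 380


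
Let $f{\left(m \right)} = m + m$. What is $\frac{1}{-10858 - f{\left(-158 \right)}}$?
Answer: $- \frac{1}{10542} \approx -9.4859 \cdot 10^{-5}$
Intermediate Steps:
$f{\left(m \right)} = 2 m$
$\frac{1}{-10858 - f{\left(-158 \right)}} = \frac{1}{-10858 - 2 \left(-158\right)} = \frac{1}{-10858 - -316} = \frac{1}{-10858 + 316} = \frac{1}{-10542} = - \frac{1}{10542}$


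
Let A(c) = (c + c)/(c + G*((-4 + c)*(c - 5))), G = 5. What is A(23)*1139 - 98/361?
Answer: 18744400/625613 ≈ 29.962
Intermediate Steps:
A(c) = 2*c/(c + 5*(-5 + c)*(-4 + c)) (A(c) = (c + c)/(c + 5*((-4 + c)*(c - 5))) = (2*c)/(c + 5*((-4 + c)*(-5 + c))) = (2*c)/(c + 5*((-5 + c)*(-4 + c))) = (2*c)/(c + 5*(-5 + c)*(-4 + c)) = 2*c/(c + 5*(-5 + c)*(-4 + c)))
A(23)*1139 - 98/361 = (2*23/(100 - 44*23 + 5*23²))*1139 - 98/361 = (2*23/(100 - 1012 + 5*529))*1139 - 98*1/361 = (2*23/(100 - 1012 + 2645))*1139 - 98/361 = (2*23/1733)*1139 - 98/361 = (2*23*(1/1733))*1139 - 98/361 = (46/1733)*1139 - 98/361 = 52394/1733 - 98/361 = 18744400/625613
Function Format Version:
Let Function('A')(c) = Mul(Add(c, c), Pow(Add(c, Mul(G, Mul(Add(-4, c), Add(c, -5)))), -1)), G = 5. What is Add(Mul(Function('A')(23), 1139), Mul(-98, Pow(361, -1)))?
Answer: Rational(18744400, 625613) ≈ 29.962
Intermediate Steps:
Function('A')(c) = Mul(2, c, Pow(Add(c, Mul(5, Add(-5, c), Add(-4, c))), -1)) (Function('A')(c) = Mul(Add(c, c), Pow(Add(c, Mul(5, Mul(Add(-4, c), Add(c, -5)))), -1)) = Mul(Mul(2, c), Pow(Add(c, Mul(5, Mul(Add(-4, c), Add(-5, c)))), -1)) = Mul(Mul(2, c), Pow(Add(c, Mul(5, Mul(Add(-5, c), Add(-4, c)))), -1)) = Mul(Mul(2, c), Pow(Add(c, Mul(5, Add(-5, c), Add(-4, c))), -1)) = Mul(2, c, Pow(Add(c, Mul(5, Add(-5, c), Add(-4, c))), -1)))
Add(Mul(Function('A')(23), 1139), Mul(-98, Pow(361, -1))) = Add(Mul(Mul(2, 23, Pow(Add(100, Mul(-44, 23), Mul(5, Pow(23, 2))), -1)), 1139), Mul(-98, Pow(361, -1))) = Add(Mul(Mul(2, 23, Pow(Add(100, -1012, Mul(5, 529)), -1)), 1139), Mul(-98, Rational(1, 361))) = Add(Mul(Mul(2, 23, Pow(Add(100, -1012, 2645), -1)), 1139), Rational(-98, 361)) = Add(Mul(Mul(2, 23, Pow(1733, -1)), 1139), Rational(-98, 361)) = Add(Mul(Mul(2, 23, Rational(1, 1733)), 1139), Rational(-98, 361)) = Add(Mul(Rational(46, 1733), 1139), Rational(-98, 361)) = Add(Rational(52394, 1733), Rational(-98, 361)) = Rational(18744400, 625613)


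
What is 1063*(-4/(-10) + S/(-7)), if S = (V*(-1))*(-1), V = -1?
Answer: 20197/35 ≈ 577.06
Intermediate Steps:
S = -1 (S = -1*(-1)*(-1) = 1*(-1) = -1)
1063*(-4/(-10) + S/(-7)) = 1063*(-4/(-10) - 1/(-7)) = 1063*(-4*(-⅒) - 1*(-⅐)) = 1063*(⅖ + ⅐) = 1063*(19/35) = 20197/35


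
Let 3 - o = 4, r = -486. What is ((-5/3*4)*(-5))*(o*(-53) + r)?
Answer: -43300/3 ≈ -14433.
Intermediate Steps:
o = -1 (o = 3 - 1*4 = 3 - 4 = -1)
((-5/3*4)*(-5))*(o*(-53) + r) = ((-5/3*4)*(-5))*(-1*(-53) - 486) = ((-5*1/3*4)*(-5))*(53 - 486) = (-5/3*4*(-5))*(-433) = -20/3*(-5)*(-433) = (100/3)*(-433) = -43300/3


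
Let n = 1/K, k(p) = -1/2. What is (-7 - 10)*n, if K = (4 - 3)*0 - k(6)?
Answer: -34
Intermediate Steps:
k(p) = -1/2 (k(p) = -1*1/2 = -1/2)
K = 1/2 (K = (4 - 3)*0 - 1*(-1/2) = 1*0 + 1/2 = 0 + 1/2 = 1/2 ≈ 0.50000)
n = 2 (n = 1/(1/2) = 2)
(-7 - 10)*n = (-7 - 10)*2 = -17*2 = -34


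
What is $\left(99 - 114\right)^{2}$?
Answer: $225$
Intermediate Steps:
$\left(99 - 114\right)^{2} = \left(-15\right)^{2} = 225$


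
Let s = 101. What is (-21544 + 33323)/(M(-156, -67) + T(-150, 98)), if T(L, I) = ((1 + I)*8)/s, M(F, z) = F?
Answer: -1189679/14964 ≈ -79.503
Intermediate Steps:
T(L, I) = 8/101 + 8*I/101 (T(L, I) = ((1 + I)*8)/101 = (8 + 8*I)*(1/101) = 8/101 + 8*I/101)
(-21544 + 33323)/(M(-156, -67) + T(-150, 98)) = (-21544 + 33323)/(-156 + (8/101 + (8/101)*98)) = 11779/(-156 + (8/101 + 784/101)) = 11779/(-156 + 792/101) = 11779/(-14964/101) = 11779*(-101/14964) = -1189679/14964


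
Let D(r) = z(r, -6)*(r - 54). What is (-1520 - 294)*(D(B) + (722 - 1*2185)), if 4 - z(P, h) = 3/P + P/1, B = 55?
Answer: 151057222/55 ≈ 2.7465e+6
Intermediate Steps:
z(P, h) = 4 - P - 3/P (z(P, h) = 4 - (3/P + P/1) = 4 - (3/P + P*1) = 4 - (3/P + P) = 4 - (P + 3/P) = 4 + (-P - 3/P) = 4 - P - 3/P)
D(r) = (-54 + r)*(4 - r - 3/r) (D(r) = (4 - r - 3/r)*(r - 54) = (4 - r - 3/r)*(-54 + r) = (-54 + r)*(4 - r - 3/r))
(-1520 - 294)*(D(B) + (722 - 1*2185)) = (-1520 - 294)*((-219 - 1*55² + 58*55 + 162/55) + (722 - 1*2185)) = -1814*((-219 - 1*3025 + 3190 + 162*(1/55)) + (722 - 2185)) = -1814*((-219 - 3025 + 3190 + 162/55) - 1463) = -1814*(-2808/55 - 1463) = -1814*(-83273/55) = 151057222/55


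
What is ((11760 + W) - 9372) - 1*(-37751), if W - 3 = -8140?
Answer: 32002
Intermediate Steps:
W = -8137 (W = 3 - 8140 = -8137)
((11760 + W) - 9372) - 1*(-37751) = ((11760 - 8137) - 9372) - 1*(-37751) = (3623 - 9372) + 37751 = -5749 + 37751 = 32002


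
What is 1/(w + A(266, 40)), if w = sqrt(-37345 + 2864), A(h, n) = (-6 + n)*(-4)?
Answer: -136/52977 - 29*I*sqrt(41)/52977 ≈ -0.0025672 - 0.0035051*I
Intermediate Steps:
A(h, n) = 24 - 4*n
w = 29*I*sqrt(41) (w = sqrt(-34481) = 29*I*sqrt(41) ≈ 185.69*I)
1/(w + A(266, 40)) = 1/(29*I*sqrt(41) + (24 - 4*40)) = 1/(29*I*sqrt(41) + (24 - 160)) = 1/(29*I*sqrt(41) - 136) = 1/(-136 + 29*I*sqrt(41))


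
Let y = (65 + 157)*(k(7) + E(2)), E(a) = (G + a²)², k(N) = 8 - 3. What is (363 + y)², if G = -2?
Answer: 5574321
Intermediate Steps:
k(N) = 5
E(a) = (-2 + a²)²
y = 1998 (y = (65 + 157)*(5 + (-2 + 2²)²) = 222*(5 + (-2 + 4)²) = 222*(5 + 2²) = 222*(5 + 4) = 222*9 = 1998)
(363 + y)² = (363 + 1998)² = 2361² = 5574321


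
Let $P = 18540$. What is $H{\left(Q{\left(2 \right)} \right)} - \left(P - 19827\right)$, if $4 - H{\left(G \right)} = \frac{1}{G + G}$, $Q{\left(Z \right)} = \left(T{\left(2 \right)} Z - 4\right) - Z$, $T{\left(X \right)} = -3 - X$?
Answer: $\frac{41313}{32} \approx 1291.0$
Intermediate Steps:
$Q{\left(Z \right)} = -4 - 6 Z$ ($Q{\left(Z \right)} = \left(\left(-3 - 2\right) Z - 4\right) - Z = \left(- 5 Z - 4\right) - Z = \left(-4 - 5 Z\right) - Z = -4 - 6 Z$)
$H{\left(G \right)} = 4 - \frac{1}{2 G}$ ($H{\left(G \right)} = 4 - \frac{1}{G + G} = 4 - \frac{1}{2 G}$)
$H{\left(Q{\left(2 \right)} \right)} - \left(P - 19827\right) = \left(4 - \frac{1}{2 \left(-4 - 12\right)}\right) - \left(18540 - 19827\right) = \left(4 - \frac{1}{2 \left(-4 - 12\right)}\right) - -1287 = \left(4 - \frac{1}{2 \left(-16\right)}\right) + 1287 = \left(4 - - \frac{1}{32}\right) + 1287 = \left(4 + \frac{1}{32}\right) + 1287 = \frac{129}{32} + 1287 = \frac{41313}{32}$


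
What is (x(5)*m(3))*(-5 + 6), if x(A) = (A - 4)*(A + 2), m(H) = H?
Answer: 21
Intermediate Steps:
x(A) = (-4 + A)*(2 + A)
(x(5)*m(3))*(-5 + 6) = ((-8 + 5**2 - 2*5)*3)*(-5 + 6) = ((-8 + 25 - 10)*3)*1 = (7*3)*1 = 21*1 = 21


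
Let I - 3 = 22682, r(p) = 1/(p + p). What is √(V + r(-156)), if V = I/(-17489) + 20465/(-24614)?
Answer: I*√2403358248909100503462/33576991188 ≈ 1.46*I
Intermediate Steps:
r(p) = 1/(2*p)
I = 22685 (I = 3 + 22682 = 22685)
V = -916280975/430474246 (V = 22685/(-17489) + 20465/(-24614) = 22685*(-1/17489) + 20465*(-1/24614) = -22685/17489 - 20465/24614 = -916280975/430474246 ≈ -2.1285)
√(V + r(-156)) = √(-916280975/430474246 + (½)/(-156)) = √(-916280975/430474246 + (½)*(-1/156)) = √(-916280975/430474246 - 1/312) = √(-143155069223/67153982376) = I*√2403358248909100503462/33576991188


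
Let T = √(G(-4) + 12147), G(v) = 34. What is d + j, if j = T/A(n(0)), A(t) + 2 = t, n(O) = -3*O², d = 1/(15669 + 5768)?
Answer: 1/21437 - √12181/2 ≈ -55.184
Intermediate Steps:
d = 1/21437 ≈ 4.6648e-5
A(t) = -2 + t
T = √12181 (T = √(34 + 12147) = √12181 ≈ 110.37)
j = -√12181/2 (j = √12181/(-2 - 3*0²) = √12181/(-2 - 3*0) = √12181/(-2 + 0) = √12181/(-2) = √12181*(-½) = -√12181/2 ≈ -55.184)
d + j = 1/21437 - √12181/2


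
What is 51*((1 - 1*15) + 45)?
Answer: 1581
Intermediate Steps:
51*((1 - 1*15) + 45) = 51*((1 - 15) + 45) = 51*(-14 + 45) = 51*31 = 1581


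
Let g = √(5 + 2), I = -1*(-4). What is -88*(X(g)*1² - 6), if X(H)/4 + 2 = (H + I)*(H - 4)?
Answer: 4400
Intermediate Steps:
I = 4
g = √7 ≈ 2.6458
X(H) = -8 + 4*(-4 + H)*(4 + H) (X(H) = -8 + 4*((H + 4)*(H - 4)) = -8 + 4*((4 + H)*(-4 + H)) = -8 + 4*((-4 + H)*(4 + H)) = -8 + 4*(-4 + H)*(4 + H))
-88*(X(g)*1² - 6) = -88*((-72 + 4*(√7)²)*1² - 6) = -88*((-72 + 4*7)*1 - 6) = -88*((-72 + 28)*1 - 6) = -88*(-44*1 - 6) = -88*(-44 - 6) = -88*(-50) = 4400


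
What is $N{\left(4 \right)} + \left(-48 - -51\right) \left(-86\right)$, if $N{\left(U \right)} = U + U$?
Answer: $-250$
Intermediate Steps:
$N{\left(U \right)} = 2 U$
$N{\left(4 \right)} + \left(-48 - -51\right) \left(-86\right) = 2 \cdot 4 + \left(-48 - -51\right) \left(-86\right) = 8 + \left(-48 + \left(24 + 27\right)\right) \left(-86\right) = 8 + \left(-48 + 51\right) \left(-86\right) = 8 + 3 \left(-86\right) = 8 - 258 = -250$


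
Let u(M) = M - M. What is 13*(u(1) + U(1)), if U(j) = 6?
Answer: 78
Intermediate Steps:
u(M) = 0
13*(u(1) + U(1)) = 13*(0 + 6) = 13*6 = 78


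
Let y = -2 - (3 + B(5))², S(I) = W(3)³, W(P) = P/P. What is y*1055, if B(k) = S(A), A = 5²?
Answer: -18990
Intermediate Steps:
W(P) = 1
A = 25
S(I) = 1 (S(I) = 1³ = 1)
B(k) = 1
y = -18 (y = -2 - (3 + 1)² = -2 - 1*4² = -2 - 1*16 = -2 - 16 = -18)
y*1055 = -18*1055 = -18990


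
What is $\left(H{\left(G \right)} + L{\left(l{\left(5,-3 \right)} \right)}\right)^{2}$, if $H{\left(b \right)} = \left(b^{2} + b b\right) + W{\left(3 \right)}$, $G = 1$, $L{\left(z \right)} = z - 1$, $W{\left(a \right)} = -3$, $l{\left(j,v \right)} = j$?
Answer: $9$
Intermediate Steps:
$L{\left(z \right)} = -1 + z$
$H{\left(b \right)} = -3 + 2 b^{2}$ ($H{\left(b \right)} = \left(b^{2} + b b\right) - 3 = \left(b^{2} + b^{2}\right) - 3 = 2 b^{2} - 3 = -3 + 2 b^{2}$)
$\left(H{\left(G \right)} + L{\left(l{\left(5,-3 \right)} \right)}\right)^{2} = \left(\left(-3 + 2 \cdot 1^{2}\right) + \left(-1 + 5\right)\right)^{2} = \left(\left(-3 + 2 \cdot 1\right) + 4\right)^{2} = \left(\left(-3 + 2\right) + 4\right)^{2} = \left(-1 + 4\right)^{2} = 3^{2} = 9$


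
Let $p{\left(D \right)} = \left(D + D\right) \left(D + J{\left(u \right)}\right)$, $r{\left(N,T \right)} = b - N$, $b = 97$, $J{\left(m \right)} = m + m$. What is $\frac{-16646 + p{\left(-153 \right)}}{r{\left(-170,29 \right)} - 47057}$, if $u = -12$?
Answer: $- \frac{18758}{23395} \approx -0.8018$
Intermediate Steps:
$J{\left(m \right)} = 2 m$
$r{\left(N,T \right)} = 97 - N$
$p{\left(D \right)} = 2 D \left(-24 + D\right)$ ($p{\left(D \right)} = \left(D + D\right) \left(D + 2 \left(-12\right)\right) = 2 D \left(D - 24\right) = 2 D \left(-24 + D\right)$)
$\frac{-16646 + p{\left(-153 \right)}}{r{\left(-170,29 \right)} - 47057} = \frac{-16646 + 2 \left(-153\right) \left(-24 - 153\right)}{\left(97 - -170\right) - 47057} = \frac{-16646 + 2 \left(-153\right) \left(-177\right)}{\left(97 + 170\right) - 47057} = \frac{-16646 + 54162}{267 - 47057} = \frac{37516}{-46790} = 37516 \left(- \frac{1}{46790}\right) = - \frac{18758}{23395}$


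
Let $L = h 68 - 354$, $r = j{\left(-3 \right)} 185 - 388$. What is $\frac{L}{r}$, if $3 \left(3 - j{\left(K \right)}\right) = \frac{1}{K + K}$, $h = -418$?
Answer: $- \frac{518004}{3191} \approx -162.33$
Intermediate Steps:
$j{\left(K \right)} = 3 - \frac{1}{6 K}$ ($j{\left(K \right)} = 3 - \frac{1}{3 \left(K + K\right)} = 3 - \frac{1}{3 \cdot 2 K} = 3 - \frac{\frac{1}{2} \frac{1}{K}}{3} = 3 - \frac{1}{6 K}$)
$r = \frac{3191}{18}$ ($r = \left(3 - \frac{1}{6 \left(-3\right)}\right) 185 - 388 = \left(3 - - \frac{1}{18}\right) 185 - 388 = \left(3 + \frac{1}{18}\right) 185 - 388 = \frac{55}{18} \cdot 185 - 388 = \frac{10175}{18} - 388 = \frac{3191}{18} \approx 177.28$)
$L = -28778$ ($L = \left(-418\right) 68 - 354 = -28424 - 354 = -28778$)
$\frac{L}{r} = - \frac{28778}{\frac{3191}{18}} = \left(-28778\right) \frac{18}{3191} = - \frac{518004}{3191}$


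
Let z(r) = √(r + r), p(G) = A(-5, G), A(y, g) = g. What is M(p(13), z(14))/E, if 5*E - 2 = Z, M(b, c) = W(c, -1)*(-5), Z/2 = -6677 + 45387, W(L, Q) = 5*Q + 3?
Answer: 25/38711 ≈ 0.00064581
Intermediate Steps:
p(G) = G
z(r) = √2*√r (z(r) = √(2*r) = √2*√r)
W(L, Q) = 3 + 5*Q
Z = 77420 (Z = 2*(-6677 + 45387) = 2*38710 = 77420)
M(b, c) = 10 (M(b, c) = (3 + 5*(-1))*(-5) = (3 - 5)*(-5) = -2*(-5) = 10)
E = 77422/5 (E = ⅖ + (⅕)*77420 = ⅖ + 15484 = 77422/5 ≈ 15484.)
M(p(13), z(14))/E = 10/(77422/5) = 10*(5/77422) = 25/38711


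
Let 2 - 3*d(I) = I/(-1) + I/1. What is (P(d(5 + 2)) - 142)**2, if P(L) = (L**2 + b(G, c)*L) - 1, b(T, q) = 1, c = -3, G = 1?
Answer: 1630729/81 ≈ 20132.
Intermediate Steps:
d(I) = 2/3 (d(I) = 2/3 - (I/(-1) + I/1)/3 = 2/3 - (I*(-1) + I*1)/3 = 2/3 - (-I + I)/3 = 2/3 - 1/3*0 = 2/3 + 0 = 2/3)
P(L) = -1 + L + L**2 (P(L) = (L**2 + 1*L) - 1 = (L**2 + L) - 1 = (L + L**2) - 1 = -1 + L + L**2)
(P(d(5 + 2)) - 142)**2 = ((-1 + 2/3 + (2/3)**2) - 142)**2 = ((-1 + 2/3 + 4/9) - 142)**2 = (1/9 - 142)**2 = (-1277/9)**2 = 1630729/81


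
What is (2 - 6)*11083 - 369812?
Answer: -414144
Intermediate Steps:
(2 - 6)*11083 - 369812 = -4*11083 - 369812 = -44332 - 369812 = -414144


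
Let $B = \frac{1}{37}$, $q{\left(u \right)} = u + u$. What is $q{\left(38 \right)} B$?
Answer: $\frac{76}{37} \approx 2.0541$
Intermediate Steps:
$q{\left(u \right)} = 2 u$
$B = \frac{1}{37} \approx 0.027027$
$q{\left(38 \right)} B = 2 \cdot 38 \cdot \frac{1}{37} = 76 \cdot \frac{1}{37} = \frac{76}{37}$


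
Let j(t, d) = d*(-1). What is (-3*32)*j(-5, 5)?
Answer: 480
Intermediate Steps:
j(t, d) = -d
(-3*32)*j(-5, 5) = (-3*32)*(-1*5) = -96*(-5) = 480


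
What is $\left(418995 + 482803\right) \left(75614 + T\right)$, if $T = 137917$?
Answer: $192561828738$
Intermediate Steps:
$\left(418995 + 482803\right) \left(75614 + T\right) = \left(418995 + 482803\right) \left(75614 + 137917\right) = 901798 \cdot 213531 = 192561828738$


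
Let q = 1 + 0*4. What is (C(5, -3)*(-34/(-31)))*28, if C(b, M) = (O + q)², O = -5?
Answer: 15232/31 ≈ 491.35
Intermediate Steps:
q = 1 (q = 1 + 0 = 1)
C(b, M) = 16 (C(b, M) = (-5 + 1)² = (-4)² = 16)
(C(5, -3)*(-34/(-31)))*28 = (16*(-34/(-31)))*28 = (16*(-34*(-1/31)))*28 = (16*(34/31))*28 = (544/31)*28 = 15232/31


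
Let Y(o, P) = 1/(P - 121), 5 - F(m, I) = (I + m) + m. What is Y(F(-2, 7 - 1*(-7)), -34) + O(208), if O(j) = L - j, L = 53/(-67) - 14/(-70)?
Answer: -433257/2077 ≈ -208.60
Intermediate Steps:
F(m, I) = 5 - I - 2*m (F(m, I) = 5 - ((I + m) + m) = 5 - (I + 2*m) = 5 + (-I - 2*m) = 5 - I - 2*m)
Y(o, P) = 1/(-121 + P)
L = -198/335 (L = 53*(-1/67) - 14*(-1/70) = -53/67 + 1/5 = -198/335 ≈ -0.59104)
O(j) = -198/335 - j
Y(F(-2, 7 - 1*(-7)), -34) + O(208) = 1/(-121 - 34) + (-198/335 - 1*208) = 1/(-155) + (-198/335 - 208) = -1/155 - 69878/335 = -433257/2077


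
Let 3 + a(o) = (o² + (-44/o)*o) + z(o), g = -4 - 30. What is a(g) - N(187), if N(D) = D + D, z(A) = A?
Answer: 701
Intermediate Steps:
g = -34
a(o) = -47 + o + o² (a(o) = -3 + ((o² + (-44/o)*o) + o) = -3 + ((o² - 44) + o) = -3 + ((-44 + o²) + o) = -3 + (-44 + o + o²) = -47 + o + o²)
N(D) = 2*D
a(g) - N(187) = (-47 - 34 + (-34)²) - 2*187 = (-47 - 34 + 1156) - 1*374 = 1075 - 374 = 701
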